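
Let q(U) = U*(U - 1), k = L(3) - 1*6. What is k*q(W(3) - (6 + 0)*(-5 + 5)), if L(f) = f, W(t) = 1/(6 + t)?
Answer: 8/27 ≈ 0.29630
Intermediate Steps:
k = -3 (k = 3 - 1*6 = 3 - 6 = -3)
q(U) = U*(-1 + U)
k*q(W(3) - (6 + 0)*(-5 + 5)) = -3*(1/(6 + 3) - (6 + 0)*(-5 + 5))*(-1 + (1/(6 + 3) - (6 + 0)*(-5 + 5))) = -3*(1/9 - 6*0)*(-1 + (1/9 - 6*0)) = -3*(⅑ - 1*0)*(-1 + (⅑ - 1*0)) = -3*(⅑ + 0)*(-1 + (⅑ + 0)) = -(-1 + ⅑)/3 = -(-8)/(3*9) = -3*(-8/81) = 8/27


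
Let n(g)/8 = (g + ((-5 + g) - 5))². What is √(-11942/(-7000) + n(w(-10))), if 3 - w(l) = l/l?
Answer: √724265/50 ≈ 17.021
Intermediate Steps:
w(l) = 2 (w(l) = 3 - l/l = 3 - 1*1 = 3 - 1 = 2)
n(g) = 8*(-10 + 2*g)² (n(g) = 8*(g + ((-5 + g) - 5))² = 8*(g + (-10 + g))² = 8*(-10 + 2*g)²)
√(-11942/(-7000) + n(w(-10))) = √(-11942/(-7000) + 32*(-5 + 2)²) = √(-11942*(-1)/7000 + 32*(-3)²) = √(-1*(-853/500) + 32*9) = √(853/500 + 288) = √(144853/500) = √724265/50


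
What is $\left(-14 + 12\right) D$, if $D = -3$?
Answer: $6$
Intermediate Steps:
$\left(-14 + 12\right) D = \left(-14 + 12\right) \left(-3\right) = \left(-2\right) \left(-3\right) = 6$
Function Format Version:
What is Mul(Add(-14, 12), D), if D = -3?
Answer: 6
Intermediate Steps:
Mul(Add(-14, 12), D) = Mul(Add(-14, 12), -3) = Mul(-2, -3) = 6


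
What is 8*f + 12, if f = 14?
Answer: 124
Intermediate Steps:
8*f + 12 = 8*14 + 12 = 112 + 12 = 124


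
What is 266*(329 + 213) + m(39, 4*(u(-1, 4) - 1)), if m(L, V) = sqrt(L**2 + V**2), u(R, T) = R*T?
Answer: 144172 + sqrt(1921) ≈ 1.4422e+5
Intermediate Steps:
266*(329 + 213) + m(39, 4*(u(-1, 4) - 1)) = 266*(329 + 213) + sqrt(39**2 + (4*(-1*4 - 1))**2) = 266*542 + sqrt(1521 + (4*(-4 - 1))**2) = 144172 + sqrt(1521 + (4*(-5))**2) = 144172 + sqrt(1521 + (-20)**2) = 144172 + sqrt(1521 + 400) = 144172 + sqrt(1921)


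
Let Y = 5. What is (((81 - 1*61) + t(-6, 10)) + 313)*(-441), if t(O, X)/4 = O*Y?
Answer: -93933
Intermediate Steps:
t(O, X) = 20*O (t(O, X) = 4*(O*5) = 4*(5*O) = 20*O)
(((81 - 1*61) + t(-6, 10)) + 313)*(-441) = (((81 - 1*61) + 20*(-6)) + 313)*(-441) = (((81 - 61) - 120) + 313)*(-441) = ((20 - 120) + 313)*(-441) = (-100 + 313)*(-441) = 213*(-441) = -93933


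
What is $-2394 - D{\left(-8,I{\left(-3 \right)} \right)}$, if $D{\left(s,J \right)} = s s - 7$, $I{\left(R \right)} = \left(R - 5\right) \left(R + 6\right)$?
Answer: $-2451$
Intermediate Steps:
$I{\left(R \right)} = \left(-5 + R\right) \left(6 + R\right)$
$D{\left(s,J \right)} = -7 + s^{2}$ ($D{\left(s,J \right)} = s^{2} - 7 = -7 + s^{2}$)
$-2394 - D{\left(-8,I{\left(-3 \right)} \right)} = -2394 - \left(-7 + \left(-8\right)^{2}\right) = -2394 - \left(-7 + 64\right) = -2394 - 57 = -2451$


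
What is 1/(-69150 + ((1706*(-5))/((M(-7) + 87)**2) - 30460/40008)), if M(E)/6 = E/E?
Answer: -28835766/1994043611965 ≈ -1.4461e-5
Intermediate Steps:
M(E) = 6 (M(E) = 6*(E/E) = 6*1 = 6)
1/(-69150 + ((1706*(-5))/((M(-7) + 87)**2) - 30460/40008)) = 1/(-69150 + ((1706*(-5))/((6 + 87)**2) - 30460/40008)) = 1/(-69150 + (-8530/(93**2) - 30460*1/40008)) = 1/(-69150 + (-8530/8649 - 7615/10002)) = 1/(-69150 - 50393065/28835766) = 1/(-1994043611965/28835766) = -28835766/1994043611965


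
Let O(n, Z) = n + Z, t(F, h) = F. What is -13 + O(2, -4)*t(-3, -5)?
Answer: -7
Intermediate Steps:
O(n, Z) = Z + n
-13 + O(2, -4)*t(-3, -5) = -13 + (-4 + 2)*(-3) = -13 - 2*(-3) = -13 + 6 = -7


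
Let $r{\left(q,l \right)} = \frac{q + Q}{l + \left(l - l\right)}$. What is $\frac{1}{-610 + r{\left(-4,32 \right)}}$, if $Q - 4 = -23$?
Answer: $- \frac{32}{19543} \approx -0.0016374$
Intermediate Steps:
$Q = -19$ ($Q = 4 - 23 = -19$)
$r{\left(q,l \right)} = \frac{-19 + q}{l}$ ($r{\left(q,l \right)} = \frac{q - 19}{l + \left(l - l\right)} = \frac{-19 + q}{l + 0} = \frac{-19 + q}{l}$)
$\frac{1}{-610 + r{\left(-4,32 \right)}} = \frac{1}{-610 + \frac{-19 - 4}{32}} = \frac{1}{-610 + \frac{1}{32} \left(-23\right)} = \frac{1}{-610 - \frac{23}{32}} = \frac{1}{- \frac{19543}{32}} = - \frac{32}{19543}$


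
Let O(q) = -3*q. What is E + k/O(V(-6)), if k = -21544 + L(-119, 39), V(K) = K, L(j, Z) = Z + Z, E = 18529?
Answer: 156028/9 ≈ 17336.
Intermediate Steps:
L(j, Z) = 2*Z
k = -21466 (k = -21544 + 2*39 = -21544 + 78 = -21466)
E + k/O(V(-6)) = 18529 - 21466/((-3*(-6))) = 18529 - 21466/18 = 18529 - 21466*1/18 = 18529 - 10733/9 = 156028/9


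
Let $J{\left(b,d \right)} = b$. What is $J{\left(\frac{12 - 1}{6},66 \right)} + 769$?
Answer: $\frac{4625}{6} \approx 770.83$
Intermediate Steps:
$J{\left(\frac{12 - 1}{6},66 \right)} + 769 = \frac{12 - 1}{6} + 769 = \left(12 - 1\right) \frac{1}{6} + 769 = 11 \cdot \frac{1}{6} + 769 = \frac{11}{6} + 769 = \frac{4625}{6}$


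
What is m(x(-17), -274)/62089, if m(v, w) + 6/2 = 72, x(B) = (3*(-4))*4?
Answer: 69/62089 ≈ 0.0011113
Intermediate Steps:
x(B) = -48 (x(B) = -12*4 = -48)
m(v, w) = 69 (m(v, w) = -3 + 72 = 69)
m(x(-17), -274)/62089 = 69/62089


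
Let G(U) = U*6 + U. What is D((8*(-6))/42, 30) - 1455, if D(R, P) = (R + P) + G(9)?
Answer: -9542/7 ≈ -1363.1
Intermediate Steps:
G(U) = 7*U (G(U) = 6*U + U = 7*U)
D(R, P) = 63 + P + R (D(R, P) = (R + P) + 7*9 = (P + R) + 63 = 63 + P + R)
D((8*(-6))/42, 30) - 1455 = (63 + 30 + (8*(-6))/42) - 1455 = (63 + 30 - 48*1/42) - 1455 = (63 + 30 - 8/7) - 1455 = 643/7 - 1455 = -9542/7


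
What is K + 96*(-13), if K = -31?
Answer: -1279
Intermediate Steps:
K + 96*(-13) = -31 + 96*(-13) = -31 - 1248 = -1279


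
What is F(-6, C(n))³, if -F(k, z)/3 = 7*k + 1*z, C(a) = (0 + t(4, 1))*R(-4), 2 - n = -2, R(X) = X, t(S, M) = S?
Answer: 5268024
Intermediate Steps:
n = 4 (n = 2 - 1*(-2) = 2 + 2 = 4)
C(a) = -16 (C(a) = (0 + 4)*(-4) = 4*(-4) = -16)
F(k, z) = -21*k - 3*z (F(k, z) = -3*(7*k + 1*z) = -3*(7*k + z) = -3*(z + 7*k) = -21*k - 3*z)
F(-6, C(n))³ = (-21*(-6) - 3*(-16))³ = (126 + 48)³ = 174³ = 5268024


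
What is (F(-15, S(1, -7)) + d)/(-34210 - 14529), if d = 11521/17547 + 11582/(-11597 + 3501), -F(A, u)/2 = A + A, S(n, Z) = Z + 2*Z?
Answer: -4206837691/3461943647184 ≈ -0.0012152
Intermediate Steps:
S(n, Z) = 3*Z
F(A, u) = -4*A (F(A, u) = -2*(A + A) = -4*A)
d = -54977669/71030256 (d = 11521*(1/17547) + 11582/(-8096) = 11521/17547 + 11582*(-1/8096) = 11521/17547 - 5791/4048 = -54977669/71030256 ≈ -0.77400)
(F(-15, S(1, -7)) + d)/(-34210 - 14529) = (-4*(-15) - 54977669/71030256)/(-34210 - 14529) = (60 - 54977669/71030256)/(-48739) = (4206837691/71030256)*(-1/48739) = -4206837691/3461943647184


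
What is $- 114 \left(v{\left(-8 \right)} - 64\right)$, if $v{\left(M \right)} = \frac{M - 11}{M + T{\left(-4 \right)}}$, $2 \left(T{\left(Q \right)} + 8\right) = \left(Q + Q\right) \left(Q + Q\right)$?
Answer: $\frac{59451}{8} \approx 7431.4$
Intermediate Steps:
$T{\left(Q \right)} = -8 + 2 Q^{2}$ ($T{\left(Q \right)} = -8 + \frac{\left(Q + Q\right) \left(Q + Q\right)}{2} = -8 + \frac{2 Q 2 Q}{2} = -8 + \frac{4 Q^{2}}{2} = -8 + 2 Q^{2}$)
$v{\left(M \right)} = \frac{-11 + M}{24 + M}$ ($v{\left(M \right)} = \frac{M - 11}{M - \left(8 - 2 \left(-4\right)^{2}\right)} = \frac{-11 + M}{M + \left(-8 + 2 \cdot 16\right)} = \frac{-11 + M}{M + \left(-8 + 32\right)} = \frac{-11 + M}{M + 24} = \frac{-11 + M}{24 + M}$)
$- 114 \left(v{\left(-8 \right)} - 64\right) = - 114 \left(\frac{-11 - 8}{24 - 8} - 64\right) = - 114 \left(\frac{1}{16} \left(-19\right) - 64\right) = - 114 \left(- \frac{19}{16} - 64\right) = \left(-114\right) \left(- \frac{1043}{16}\right) = \frac{59451}{8}$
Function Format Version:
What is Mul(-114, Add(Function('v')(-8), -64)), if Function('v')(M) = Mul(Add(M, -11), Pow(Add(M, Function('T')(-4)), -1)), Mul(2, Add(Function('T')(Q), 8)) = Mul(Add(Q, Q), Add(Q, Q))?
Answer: Rational(59451, 8) ≈ 7431.4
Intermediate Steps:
Function('T')(Q) = Add(-8, Mul(2, Pow(Q, 2))) (Function('T')(Q) = Add(-8, Mul(Rational(1, 2), Mul(Add(Q, Q), Add(Q, Q)))) = Add(-8, Mul(Rational(1, 2), Mul(Mul(2, Q), Mul(2, Q)))) = Add(-8, Mul(Rational(1, 2), Mul(4, Pow(Q, 2)))) = Add(-8, Mul(2, Pow(Q, 2))))
Function('v')(M) = Mul(Pow(Add(24, M), -1), Add(-11, M)) (Function('v')(M) = Mul(Add(M, -11), Pow(Add(M, Add(-8, Mul(2, Pow(-4, 2)))), -1)) = Mul(Add(-11, M), Pow(Add(M, Add(-8, Mul(2, 16))), -1)) = Mul(Add(-11, M), Pow(Add(M, Add(-8, 32)), -1)) = Mul(Add(-11, M), Pow(Add(M, 24), -1)) = Mul(Add(-11, M), Pow(Add(24, M), -1)) = Mul(Pow(Add(24, M), -1), Add(-11, M)))
Mul(-114, Add(Function('v')(-8), -64)) = Mul(-114, Add(Mul(Pow(Add(24, -8), -1), Add(-11, -8)), -64)) = Mul(-114, Add(Mul(Pow(16, -1), -19), -64)) = Mul(-114, Add(Mul(Rational(1, 16), -19), -64)) = Mul(-114, Add(Rational(-19, 16), -64)) = Mul(-114, Rational(-1043, 16)) = Rational(59451, 8)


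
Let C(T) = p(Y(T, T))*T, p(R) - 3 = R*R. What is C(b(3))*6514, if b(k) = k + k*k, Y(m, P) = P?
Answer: 11490696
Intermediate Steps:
p(R) = 3 + R² (p(R) = 3 + R*R = 3 + R²)
b(k) = k + k²
C(T) = T*(3 + T²) (C(T) = (3 + T²)*T = T*(3 + T²))
C(b(3))*6514 = ((3*(1 + 3))*(3 + (3*(1 + 3))²))*6514 = ((3*4)*(3 + (3*4)²))*6514 = (12*(3 + 12²))*6514 = (12*(3 + 144))*6514 = (12*147)*6514 = 1764*6514 = 11490696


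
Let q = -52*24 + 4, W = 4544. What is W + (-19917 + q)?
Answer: -16617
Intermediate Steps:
q = -1244 (q = -1248 + 4 = -1244)
W + (-19917 + q) = 4544 + (-19917 - 1244) = 4544 - 21161 = -16617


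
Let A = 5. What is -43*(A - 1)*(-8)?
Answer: 1376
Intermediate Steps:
-43*(A - 1)*(-8) = -43*(5 - 1)*(-8) = -172*(-8) = -43*(-32) = 1376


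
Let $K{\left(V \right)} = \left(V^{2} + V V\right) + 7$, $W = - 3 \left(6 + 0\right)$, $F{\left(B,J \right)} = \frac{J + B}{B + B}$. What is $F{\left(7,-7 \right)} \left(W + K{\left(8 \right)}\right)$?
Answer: $0$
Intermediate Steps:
$F{\left(B,J \right)} = \frac{B + J}{2 B}$
$W = -18$ ($W = \left(-3\right) 6 = -18$)
$K{\left(V \right)} = 7 + 2 V^{2}$ ($K{\left(V \right)} = \left(V^{2} + V^{2}\right) + 7 = 2 V^{2} + 7 = 7 + 2 V^{2}$)
$F{\left(7,-7 \right)} \left(W + K{\left(8 \right)}\right) = \frac{7 - 7}{2 \cdot 7} \left(-18 + \left(7 + 2 \cdot 8^{2}\right)\right) = \frac{1}{2} \cdot \frac{1}{7} \cdot 0 \left(-18 + \left(7 + 2 \cdot 64\right)\right) = 0 \left(-18 + \left(7 + 128\right)\right) = 0 \left(-18 + 135\right) = 0 \cdot 117 = 0$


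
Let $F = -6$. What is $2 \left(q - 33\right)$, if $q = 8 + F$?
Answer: $-62$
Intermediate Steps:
$q = 2$ ($q = 8 - 6 = 2$)
$2 \left(q - 33\right) = 2 \left(2 - 33\right) = 2 \left(-31\right) = -62$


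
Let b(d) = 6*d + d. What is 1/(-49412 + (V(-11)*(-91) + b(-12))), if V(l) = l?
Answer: -1/48495 ≈ -2.0621e-5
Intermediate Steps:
b(d) = 7*d
1/(-49412 + (V(-11)*(-91) + b(-12))) = 1/(-49412 + (-11*(-91) + 7*(-12))) = 1/(-49412 + (1001 - 84)) = 1/(-49412 + 917) = 1/(-48495) = -1/48495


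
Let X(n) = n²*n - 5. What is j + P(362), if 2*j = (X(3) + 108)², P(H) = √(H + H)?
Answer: 8450 + 2*√181 ≈ 8476.9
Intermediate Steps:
P(H) = √2*√H (P(H) = √(2*H) = √2*√H)
X(n) = -5 + n³ (X(n) = n³ - 5 = -5 + n³)
j = 8450 (j = ((-5 + 3³) + 108)²/2 = ((-5 + 27) + 108)²/2 = (22 + 108)²/2 = (½)*130² = (½)*16900 = 8450)
j + P(362) = 8450 + √2*√362 = 8450 + 2*√181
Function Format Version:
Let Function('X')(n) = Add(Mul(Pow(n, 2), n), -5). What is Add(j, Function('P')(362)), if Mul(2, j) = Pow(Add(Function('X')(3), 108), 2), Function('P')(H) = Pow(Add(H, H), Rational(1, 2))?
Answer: Add(8450, Mul(2, Pow(181, Rational(1, 2)))) ≈ 8476.9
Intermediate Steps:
Function('P')(H) = Mul(Pow(2, Rational(1, 2)), Pow(H, Rational(1, 2))) (Function('P')(H) = Pow(Mul(2, H), Rational(1, 2)) = Mul(Pow(2, Rational(1, 2)), Pow(H, Rational(1, 2))))
Function('X')(n) = Add(-5, Pow(n, 3)) (Function('X')(n) = Add(Pow(n, 3), -5) = Add(-5, Pow(n, 3)))
j = 8450 (j = Mul(Rational(1, 2), Pow(Add(Add(-5, Pow(3, 3)), 108), 2)) = Mul(Rational(1, 2), Pow(Add(Add(-5, 27), 108), 2)) = Mul(Rational(1, 2), Pow(Add(22, 108), 2)) = Mul(Rational(1, 2), Pow(130, 2)) = Mul(Rational(1, 2), 16900) = 8450)
Add(j, Function('P')(362)) = Add(8450, Mul(Pow(2, Rational(1, 2)), Pow(362, Rational(1, 2)))) = Add(8450, Mul(2, Pow(181, Rational(1, 2))))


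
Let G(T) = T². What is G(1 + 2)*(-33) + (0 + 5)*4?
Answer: -277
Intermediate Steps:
G(1 + 2)*(-33) + (0 + 5)*4 = (1 + 2)²*(-33) + (0 + 5)*4 = 3²*(-33) + 5*4 = 9*(-33) + 20 = -297 + 20 = -277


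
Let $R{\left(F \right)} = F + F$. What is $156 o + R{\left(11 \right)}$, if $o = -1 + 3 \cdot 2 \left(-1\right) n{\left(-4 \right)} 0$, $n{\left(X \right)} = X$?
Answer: $-134$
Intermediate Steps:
$R{\left(F \right)} = 2 F$
$o = -1$ ($o = -1 + 3 \cdot 2 \left(-1\right) \left(\left(-4\right) 0\right) = -1 + 6 \left(-1\right) 0 = -1 - 0 = -1 + 0 = -1$)
$156 o + R{\left(11 \right)} = 156 \left(-1\right) + 2 \cdot 11 = -156 + 22 = -134$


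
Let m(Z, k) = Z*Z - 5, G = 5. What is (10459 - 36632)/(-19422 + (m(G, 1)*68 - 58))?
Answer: 26173/18120 ≈ 1.4444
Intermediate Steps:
m(Z, k) = -5 + Z² (m(Z, k) = Z² - 5 = -5 + Z²)
(10459 - 36632)/(-19422 + (m(G, 1)*68 - 58)) = (10459 - 36632)/(-19422 + ((-5 + 5²)*68 - 58)) = -26173/(-19422 + ((-5 + 25)*68 - 58)) = -26173/(-19422 + (20*68 - 58)) = -26173/(-19422 + (1360 - 58)) = -26173/(-19422 + 1302) = -26173/(-18120) = -26173*(-1/18120) = 26173/18120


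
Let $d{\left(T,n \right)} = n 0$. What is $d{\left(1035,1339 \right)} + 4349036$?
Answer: $4349036$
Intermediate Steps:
$d{\left(T,n \right)} = 0$
$d{\left(1035,1339 \right)} + 4349036 = 0 + 4349036 = 4349036$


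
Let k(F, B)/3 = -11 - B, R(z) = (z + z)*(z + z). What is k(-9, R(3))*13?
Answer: -1833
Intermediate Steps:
R(z) = 4*z**2 (R(z) = (2*z)*(2*z) = 4*z**2)
k(F, B) = -33 - 3*B (k(F, B) = 3*(-11 - B) = -33 - 3*B)
k(-9, R(3))*13 = (-33 - 12*3**2)*13 = (-33 - 12*9)*13 = (-33 - 3*36)*13 = (-33 - 108)*13 = -141*13 = -1833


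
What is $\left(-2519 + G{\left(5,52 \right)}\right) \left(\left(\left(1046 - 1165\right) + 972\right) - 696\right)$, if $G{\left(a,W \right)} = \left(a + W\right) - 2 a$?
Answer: $-388104$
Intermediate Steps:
$G{\left(a,W \right)} = W - a$ ($G{\left(a,W \right)} = \left(W + a\right) - 2 a = W - a$)
$\left(-2519 + G{\left(5,52 \right)}\right) \left(\left(\left(1046 - 1165\right) + 972\right) - 696\right) = \left(-2519 + \left(52 - 5\right)\right) \left(\left(\left(1046 - 1165\right) + 972\right) - 696\right) = \left(-2519 + \left(52 - 5\right)\right) \left(\left(-119 + 972\right) - 696\right) = \left(-2519 + 47\right) \left(853 - 696\right) = \left(-2472\right) 157 = -388104$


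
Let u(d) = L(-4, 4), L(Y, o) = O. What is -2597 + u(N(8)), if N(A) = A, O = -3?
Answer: -2600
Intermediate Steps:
L(Y, o) = -3
u(d) = -3
-2597 + u(N(8)) = -2597 - 3 = -2600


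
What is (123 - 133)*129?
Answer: -1290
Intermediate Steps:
(123 - 133)*129 = -10*129 = -1290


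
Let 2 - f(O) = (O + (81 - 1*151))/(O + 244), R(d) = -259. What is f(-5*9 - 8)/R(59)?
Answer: -505/49469 ≈ -0.010208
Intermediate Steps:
f(O) = 2 - (-70 + O)/(244 + O) (f(O) = 2 - (O + (81 - 1*151))/(O + 244) = 2 - (O + (81 - 151))/(244 + O) = 2 - (O - 70)/(244 + O) = 2 - (-70 + O)/(244 + O))
f(-5*9 - 8)/R(59) = ((558 + (-5*9 - 8))/(244 + (-5*9 - 8)))/(-259) = ((558 + (-45 - 8))/(244 + (-45 - 8)))*(-1/259) = ((558 - 53)/(244 - 53))*(-1/259) = (505/191)*(-1/259) = -505/49469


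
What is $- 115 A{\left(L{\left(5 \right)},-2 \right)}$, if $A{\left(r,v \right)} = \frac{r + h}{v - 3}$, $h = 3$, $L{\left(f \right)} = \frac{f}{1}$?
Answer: $184$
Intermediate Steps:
$L{\left(f \right)} = f$ ($L{\left(f \right)} = f 1 = f$)
$A{\left(r,v \right)} = \frac{3 + r}{-3 + v}$ ($A{\left(r,v \right)} = \frac{r + 3}{v - 3} = \frac{3 + r}{-3 + v}$)
$- 115 A{\left(L{\left(5 \right)},-2 \right)} = - 115 \frac{3 + 5}{-3 - 2} = - 115 \frac{1}{-5} \cdot 8 = - 115 \left(\left(- \frac{1}{5}\right) 8\right) = \left(-115\right) \left(- \frac{8}{5}\right) = 184$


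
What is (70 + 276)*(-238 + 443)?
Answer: 70930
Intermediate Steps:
(70 + 276)*(-238 + 443) = 346*205 = 70930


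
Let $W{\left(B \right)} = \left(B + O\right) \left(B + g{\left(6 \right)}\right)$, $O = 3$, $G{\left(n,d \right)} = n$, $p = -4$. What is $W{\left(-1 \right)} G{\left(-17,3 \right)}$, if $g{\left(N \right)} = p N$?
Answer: $850$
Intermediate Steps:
$g{\left(N \right)} = - 4 N$
$W{\left(B \right)} = \left(-24 + B\right) \left(3 + B\right)$ ($W{\left(B \right)} = \left(B + 3\right) \left(B - 24\right) = \left(3 + B\right) \left(B - 24\right) = \left(3 + B\right) \left(-24 + B\right) = \left(-24 + B\right) \left(3 + B\right)$)
$W{\left(-1 \right)} G{\left(-17,3 \right)} = \left(-72 + \left(-1\right)^{2} - -21\right) \left(-17\right) = \left(-72 + 1 + 21\right) \left(-17\right) = \left(-50\right) \left(-17\right) = 850$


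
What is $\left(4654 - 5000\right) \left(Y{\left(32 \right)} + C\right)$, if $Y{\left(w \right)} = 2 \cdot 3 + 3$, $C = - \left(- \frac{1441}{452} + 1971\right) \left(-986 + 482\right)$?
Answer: $- \frac{38776857678}{113} \approx -3.4316 \cdot 10^{8}$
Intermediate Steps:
$C = \frac{112070826}{113}$ ($C = - \left(\left(-1441\right) \frac{1}{452} + 1971\right) \left(-504\right) = - \left(- \frac{1441}{452} + 1971\right) \left(-504\right) = - \frac{889451 \left(-504\right)}{452} = \left(-1\right) \left(- \frac{112070826}{113}\right) = \frac{112070826}{113} \approx 9.9178 \cdot 10^{5}$)
$Y{\left(w \right)} = 9$ ($Y{\left(w \right)} = 6 + 3 = 9$)
$\left(4654 - 5000\right) \left(Y{\left(32 \right)} + C\right) = \left(4654 - 5000\right) \left(9 + \frac{112070826}{113}\right) = \left(-346\right) \frac{112071843}{113} = - \frac{38776857678}{113}$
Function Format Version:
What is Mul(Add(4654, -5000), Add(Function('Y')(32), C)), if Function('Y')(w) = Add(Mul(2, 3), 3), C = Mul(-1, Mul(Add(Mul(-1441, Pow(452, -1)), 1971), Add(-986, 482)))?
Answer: Rational(-38776857678, 113) ≈ -3.4316e+8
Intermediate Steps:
C = Rational(112070826, 113) (C = Mul(-1, Mul(Add(Mul(-1441, Rational(1, 452)), 1971), -504)) = Mul(-1, Mul(Add(Rational(-1441, 452), 1971), -504)) = Mul(-1, Mul(Rational(889451, 452), -504)) = Mul(-1, Rational(-112070826, 113)) = Rational(112070826, 113) ≈ 9.9178e+5)
Function('Y')(w) = 9 (Function('Y')(w) = Add(6, 3) = 9)
Mul(Add(4654, -5000), Add(Function('Y')(32), C)) = Mul(Add(4654, -5000), Add(9, Rational(112070826, 113))) = Mul(-346, Rational(112071843, 113)) = Rational(-38776857678, 113)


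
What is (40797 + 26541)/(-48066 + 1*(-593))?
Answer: -67338/48659 ≈ -1.3839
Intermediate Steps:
(40797 + 26541)/(-48066 + 1*(-593)) = 67338/(-48066 - 593) = 67338/(-48659) = 67338*(-1/48659) = -67338/48659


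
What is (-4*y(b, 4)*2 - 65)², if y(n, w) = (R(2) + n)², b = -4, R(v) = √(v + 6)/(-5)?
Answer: 24721521/625 + 1251584*√2/125 ≈ 53715.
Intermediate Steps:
R(v) = -√(6 + v)/5 (R(v) = √(6 + v)*(-⅕) = -√(6 + v)/5)
y(n, w) = (n - 2*√2/5)² (y(n, w) = (-√(6 + 2)/5 + n)² = (-2*√2/5 + n)² = (n - 2*√2/5)²)
(-4*y(b, 4)*2 - 65)² = (-4*(-2*√2 + 5*(-4))²/25*2 - 65)² = (-4*(-2*√2 - 20)²/25*2 - 65)² = (-4*(-20 - 2*√2)²/25*2 - 65)² = (-8*(-20 - 2*√2)²/25 - 65)² = (-65 - 8*(-20 - 2*√2)²/25)²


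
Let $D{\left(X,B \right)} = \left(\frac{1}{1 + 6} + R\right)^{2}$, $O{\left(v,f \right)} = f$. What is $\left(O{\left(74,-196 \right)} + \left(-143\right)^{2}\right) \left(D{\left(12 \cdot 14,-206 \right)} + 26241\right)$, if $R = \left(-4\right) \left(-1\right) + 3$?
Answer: $\frac{26092122177}{49} \approx 5.3249 \cdot 10^{8}$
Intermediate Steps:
$R = 7$ ($R = 4 + 3 = 7$)
$D{\left(X,B \right)} = \frac{2500}{49}$ ($D{\left(X,B \right)} = \left(\frac{1}{1 + 6} + 7\right)^{2} = \left(\frac{1}{7} + 7\right)^{2} = \left(\frac{50}{7}\right)^{2} = \frac{2500}{49}$)
$\left(O{\left(74,-196 \right)} + \left(-143\right)^{2}\right) \left(D{\left(12 \cdot 14,-206 \right)} + 26241\right) = \left(-196 + \left(-143\right)^{2}\right) \left(\frac{2500}{49} + 26241\right) = \left(-196 + 20449\right) \frac{1288309}{49} = 20253 \cdot \frac{1288309}{49} = \frac{26092122177}{49}$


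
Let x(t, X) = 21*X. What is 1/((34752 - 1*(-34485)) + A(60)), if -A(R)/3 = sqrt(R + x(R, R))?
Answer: 7693/532638921 + 2*sqrt(330)/1597916763 ≈ 1.4466e-5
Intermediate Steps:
A(R) = -3*sqrt(22)*sqrt(R) (A(R) = -3*sqrt(R + 21*R) = -3*sqrt(22)*sqrt(R))
1/((34752 - 1*(-34485)) + A(60)) = 1/((34752 - 1*(-34485)) - 3*sqrt(22)*sqrt(60)) = 1/((34752 + 34485) - 3*sqrt(22)*2*sqrt(15)) = 1/(69237 - 6*sqrt(330))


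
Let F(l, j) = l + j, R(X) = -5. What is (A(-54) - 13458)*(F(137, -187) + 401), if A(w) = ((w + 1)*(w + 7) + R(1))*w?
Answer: -51843402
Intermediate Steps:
F(l, j) = j + l
A(w) = w*(-5 + (1 + w)*(7 + w)) (A(w) = ((w + 1)*(w + 7) - 5)*w = ((1 + w)*(7 + w) - 5)*w = (-5 + (1 + w)*(7 + w))*w = w*(-5 + (1 + w)*(7 + w)))
(A(-54) - 13458)*(F(137, -187) + 401) = (-54*(2 + (-54)² + 8*(-54)) - 13458)*((-187 + 137) + 401) = (-54*(2 + 2916 - 432) - 13458)*(-50 + 401) = (-54*2486 - 13458)*351 = (-134244 - 13458)*351 = -147702*351 = -51843402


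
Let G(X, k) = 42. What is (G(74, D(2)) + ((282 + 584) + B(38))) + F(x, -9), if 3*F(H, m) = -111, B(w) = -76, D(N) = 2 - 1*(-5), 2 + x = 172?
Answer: 795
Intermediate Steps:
x = 170 (x = -2 + 172 = 170)
D(N) = 7 (D(N) = 2 + 5 = 7)
F(H, m) = -37 (F(H, m) = (⅓)*(-111) = -37)
(G(74, D(2)) + ((282 + 584) + B(38))) + F(x, -9) = (42 + ((282 + 584) - 76)) - 37 = (42 + (866 - 76)) - 37 = (42 + 790) - 37 = 832 - 37 = 795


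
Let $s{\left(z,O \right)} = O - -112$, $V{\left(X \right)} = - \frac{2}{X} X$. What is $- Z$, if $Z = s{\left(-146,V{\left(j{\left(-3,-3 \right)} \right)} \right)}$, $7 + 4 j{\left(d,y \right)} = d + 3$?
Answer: $-110$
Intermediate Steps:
$j{\left(d,y \right)} = -1 + \frac{d}{4}$ ($j{\left(d,y \right)} = - \frac{7}{4} + \frac{d + 3}{4} = - \frac{7}{4} + \frac{3 + d}{4} = - \frac{7}{4} + \left(\frac{3}{4} + \frac{d}{4}\right) = -1 + \frac{d}{4}$)
$V{\left(X \right)} = -2$
$s{\left(z,O \right)} = 112 + O$ ($s{\left(z,O \right)} = O + 112 = 112 + O$)
$Z = 110$ ($Z = 112 - 2 = 110$)
$- Z = \left(-1\right) 110 = -110$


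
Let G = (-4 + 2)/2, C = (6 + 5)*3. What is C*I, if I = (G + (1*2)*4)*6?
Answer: 1386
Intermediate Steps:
C = 33 (C = 11*3 = 33)
G = -1 (G = -2*1/2 = -1)
I = 42 (I = (-1 + (1*2)*4)*6 = (-1 + 2*4)*6 = (-1 + 8)*6 = 7*6 = 42)
C*I = 33*42 = 1386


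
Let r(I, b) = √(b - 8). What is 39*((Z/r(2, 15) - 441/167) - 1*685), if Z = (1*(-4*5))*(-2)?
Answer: -4478604/167 + 1560*√7/7 ≈ -26228.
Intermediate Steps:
r(I, b) = √(-8 + b)
Z = 40 (Z = (1*(-20))*(-2) = -20*(-2) = 40)
39*((Z/r(2, 15) - 441/167) - 1*685) = 39*((40/(√(-8 + 15)) - 441/167) - 1*685) = 39*((40/(√7) - 441*1/167) - 685) = 39*((40*(√7/7) - 441/167) - 685) = 39*((40*√7/7 - 441/167) - 685) = 39*((-441/167 + 40*√7/7) - 685) = 39*(-114836/167 + 40*√7/7) = -4478604/167 + 1560*√7/7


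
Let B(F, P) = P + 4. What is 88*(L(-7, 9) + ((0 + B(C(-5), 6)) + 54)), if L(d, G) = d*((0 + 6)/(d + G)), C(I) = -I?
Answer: 3784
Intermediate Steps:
B(F, P) = 4 + P
L(d, G) = 6*d/(G + d) (L(d, G) = d*(6/(G + d)) = 6*d/(G + d))
88*(L(-7, 9) + ((0 + B(C(-5), 6)) + 54)) = 88*(6*(-7)/(9 - 7) + ((0 + (4 + 6)) + 54)) = 88*(6*(-7)/2 + ((0 + 10) + 54)) = 88*(6*(-7)*(½) + (10 + 54)) = 88*(-21 + 64) = 88*43 = 3784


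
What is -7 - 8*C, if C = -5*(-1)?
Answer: -47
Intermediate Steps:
C = 5
-7 - 8*C = -7 - 8*5 = -7 - 40 = -47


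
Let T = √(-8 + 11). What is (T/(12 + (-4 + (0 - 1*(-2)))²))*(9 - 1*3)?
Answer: 3*√3/8 ≈ 0.64952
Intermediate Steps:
T = √3 ≈ 1.7320
(T/(12 + (-4 + (0 - 1*(-2)))²))*(9 - 1*3) = (√3/(12 + (-4 + (0 - 1*(-2)))²))*(9 - 1*3) = (√3/(12 + (-4 + (0 + 2))²))*(9 - 3) = (√3/(12 + (-4 + 2)²))*6 = (√3/(12 + (-2)²))*6 = (√3/(12 + 4))*6 = (√3/16)*6 = 3*√3/8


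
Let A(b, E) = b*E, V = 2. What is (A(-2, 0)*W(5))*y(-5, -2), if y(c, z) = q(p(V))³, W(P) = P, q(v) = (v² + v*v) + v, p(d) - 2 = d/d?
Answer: 0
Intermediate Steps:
p(d) = 3 (p(d) = 2 + d/d = 2 + 1 = 3)
q(v) = v + 2*v² (q(v) = (v² + v²) + v = 2*v² + v = v + 2*v²)
A(b, E) = E*b
y(c, z) = 9261 (y(c, z) = (3*(1 + 2*3))³ = (3*(1 + 6))³ = (3*7)³ = 21³ = 9261)
(A(-2, 0)*W(5))*y(-5, -2) = ((0*(-2))*5)*9261 = (0*5)*9261 = 0*9261 = 0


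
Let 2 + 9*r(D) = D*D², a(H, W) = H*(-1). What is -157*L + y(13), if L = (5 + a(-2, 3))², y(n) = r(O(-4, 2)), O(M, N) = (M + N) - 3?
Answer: -69364/9 ≈ -7707.1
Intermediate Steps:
a(H, W) = -H
O(M, N) = -3 + M + N
r(D) = -2/9 + D³/9 (r(D) = -2/9 + (D*D²)/9 = -2/9 + D³/9)
y(n) = -127/9 (y(n) = -2/9 + (-3 - 4 + 2)³/9 = -2/9 + (⅑)*(-5)³ = -2/9 + (⅑)*(-125) = -2/9 - 125/9 = -127/9)
L = 49 (L = (5 - 1*(-2))² = (5 + 2)² = 7² = 49)
-157*L + y(13) = -157*49 - 127/9 = -7693 - 127/9 = -69364/9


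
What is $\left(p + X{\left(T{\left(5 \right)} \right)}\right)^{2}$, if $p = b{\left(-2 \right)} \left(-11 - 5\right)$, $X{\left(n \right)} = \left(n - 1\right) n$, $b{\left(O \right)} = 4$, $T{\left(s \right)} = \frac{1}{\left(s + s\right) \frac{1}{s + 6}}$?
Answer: $\frac{40819321}{10000} \approx 4081.9$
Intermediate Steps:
$T{\left(s \right)} = \frac{6 + s}{2 s}$ ($T{\left(s \right)} = \frac{1}{2 s \frac{1}{6 + s}} = \frac{6 + s}{2 s}$)
$X{\left(n \right)} = n \left(-1 + n\right)$ ($X{\left(n \right)} = \left(-1 + n\right) n = n \left(-1 + n\right)$)
$p = -64$ ($p = 4 \left(-11 - 5\right) = 4 \left(-16\right) = -64$)
$\left(p + X{\left(T{\left(5 \right)} \right)}\right)^{2} = \left(-64 + \frac{6 + 5}{2 \cdot 5} \left(-1 + \frac{6 + 5}{2 \cdot 5}\right)\right)^{2} = \left(-64 + \frac{1}{2} \cdot \frac{1}{5} \cdot 11 \left(-1 + \frac{1}{2} \cdot \frac{1}{5} \cdot 11\right)\right)^{2} = \left(-64 + \frac{11 \left(-1 + \frac{11}{10}\right)}{10}\right)^{2} = \left(-64 + \frac{11}{10} \cdot \frac{1}{10}\right)^{2} = \left(-64 + \frac{11}{100}\right)^{2} = \left(- \frac{6389}{100}\right)^{2} = \frac{40819321}{10000}$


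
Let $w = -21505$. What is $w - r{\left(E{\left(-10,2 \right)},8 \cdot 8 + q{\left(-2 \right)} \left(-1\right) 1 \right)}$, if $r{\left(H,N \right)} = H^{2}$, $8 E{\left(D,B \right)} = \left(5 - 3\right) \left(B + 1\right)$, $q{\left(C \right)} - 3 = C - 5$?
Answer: $- \frac{344089}{16} \approx -21506.0$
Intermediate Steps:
$q{\left(C \right)} = -2 + C$ ($q{\left(C \right)} = 3 + \left(C - 5\right) = 3 + \left(-5 + C\right) = -2 + C$)
$E{\left(D,B \right)} = \frac{1}{4} + \frac{B}{4}$ ($E{\left(D,B \right)} = \frac{\left(5 - 3\right) \left(B + 1\right)}{8} = \frac{2 \left(1 + B\right)}{8} = \frac{2 + 2 B}{8} = \frac{1}{4} + \frac{B}{4}$)
$w - r{\left(E{\left(-10,2 \right)},8 \cdot 8 + q{\left(-2 \right)} \left(-1\right) 1 \right)} = -21505 - \left(\frac{1}{4} + \frac{1}{4} \cdot 2\right)^{2} = -21505 - \left(\frac{1}{4} + \frac{1}{2}\right)^{2} = -21505 - \left(\frac{3}{4}\right)^{2} = -21505 - \frac{9}{16} = - \frac{344089}{16}$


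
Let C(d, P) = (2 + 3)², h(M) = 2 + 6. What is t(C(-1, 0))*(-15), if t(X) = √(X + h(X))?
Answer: -15*√33 ≈ -86.168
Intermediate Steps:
h(M) = 8
C(d, P) = 25 (C(d, P) = 5² = 25)
t(X) = √(8 + X) (t(X) = √(X + 8) = √(8 + X))
t(C(-1, 0))*(-15) = √(8 + 25)*(-15) = √33*(-15) = -15*√33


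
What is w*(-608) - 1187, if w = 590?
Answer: -359907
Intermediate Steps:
w*(-608) - 1187 = 590*(-608) - 1187 = -358720 - 1187 = -359907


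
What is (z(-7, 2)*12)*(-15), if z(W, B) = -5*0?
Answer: 0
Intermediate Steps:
z(W, B) = 0
(z(-7, 2)*12)*(-15) = (0*12)*(-15) = 0*(-15) = 0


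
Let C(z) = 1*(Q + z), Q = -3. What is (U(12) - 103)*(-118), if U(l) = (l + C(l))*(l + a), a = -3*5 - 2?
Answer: 24544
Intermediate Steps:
C(z) = -3 + z (C(z) = 1*(-3 + z) = -3 + z)
a = -17 (a = -15 - 2 = -17)
U(l) = (-17 + l)*(-3 + 2*l) (U(l) = (l + (-3 + l))*(l - 17) = (-3 + 2*l)*(-17 + l) = (-17 + l)*(-3 + 2*l))
(U(12) - 103)*(-118) = ((51 - 37*12 + 2*12²) - 103)*(-118) = ((51 - 444 + 2*144) - 103)*(-118) = ((51 - 444 + 288) - 103)*(-118) = (-105 - 103)*(-118) = -208*(-118) = 24544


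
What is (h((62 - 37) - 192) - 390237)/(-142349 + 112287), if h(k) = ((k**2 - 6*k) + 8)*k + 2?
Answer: 2608184/15031 ≈ 173.52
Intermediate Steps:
h(k) = 2 + k*(8 + k**2 - 6*k) (h(k) = (8 + k**2 - 6*k)*k + 2 = k*(8 + k**2 - 6*k) + 2 = 2 + k*(8 + k**2 - 6*k))
(h((62 - 37) - 192) - 390237)/(-142349 + 112287) = ((2 + ((62 - 37) - 192)**3 - 6*((62 - 37) - 192)**2 + 8*((62 - 37) - 192)) - 390237)/(-142349 + 112287) = ((2 + (25 - 192)**3 - 6*(25 - 192)**2 + 8*(25 - 192)) - 390237)/(-30062) = ((2 + (-167)**3 - 6*(-167)**2 + 8*(-167)) - 390237)*(-1/30062) = ((2 - 4657463 - 6*27889 - 1336) - 390237)*(-1/30062) = ((2 - 4657463 - 167334 - 1336) - 390237)*(-1/30062) = (-4826131 - 390237)*(-1/30062) = -5216368*(-1/30062) = 2608184/15031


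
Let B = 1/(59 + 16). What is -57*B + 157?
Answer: 3906/25 ≈ 156.24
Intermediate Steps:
B = 1/75 ≈ 0.013333
-57*B + 157 = -57*1/75 + 157 = -19/25 + 157 = 3906/25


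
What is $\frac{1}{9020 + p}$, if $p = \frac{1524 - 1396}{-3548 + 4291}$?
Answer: $\frac{743}{6701988} \approx 0.00011086$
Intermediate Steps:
$p = \frac{128}{743} \approx 0.17227$
$\frac{1}{9020 + p} = \frac{1}{9020 + \frac{128}{743}} = \frac{1}{\frac{6701988}{743}} = \frac{743}{6701988}$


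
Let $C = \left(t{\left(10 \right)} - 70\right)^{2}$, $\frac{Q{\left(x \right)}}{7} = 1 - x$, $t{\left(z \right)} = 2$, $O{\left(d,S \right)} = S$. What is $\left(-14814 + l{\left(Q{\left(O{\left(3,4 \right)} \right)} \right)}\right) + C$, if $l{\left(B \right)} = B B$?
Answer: $-9749$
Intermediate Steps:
$Q{\left(x \right)} = 7 - 7 x$ ($Q{\left(x \right)} = 7 \left(1 - x\right) = 7 - 7 x$)
$l{\left(B \right)} = B^{2}$
$C = 4624$ ($C = \left(2 - 70\right)^{2} = \left(-68\right)^{2} = 4624$)
$\left(-14814 + l{\left(Q{\left(O{\left(3,4 \right)} \right)} \right)}\right) + C = \left(-14814 + \left(7 - 28\right)^{2}\right) + 4624 = \left(-14814 + \left(-21\right)^{2}\right) + 4624 = \left(-14814 + 441\right) + 4624 = -14373 + 4624 = -9749$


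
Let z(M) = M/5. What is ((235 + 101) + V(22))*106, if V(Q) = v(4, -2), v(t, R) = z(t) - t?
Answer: 176384/5 ≈ 35277.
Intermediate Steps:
z(M) = M/5 (z(M) = M*(⅕) = M/5)
v(t, R) = -4*t/5 (v(t, R) = t/5 - t = -4*t/5)
V(Q) = -16/5 (V(Q) = -⅘*4 = -16/5)
((235 + 101) + V(22))*106 = ((235 + 101) - 16/5)*106 = (336 - 16/5)*106 = (1664/5)*106 = 176384/5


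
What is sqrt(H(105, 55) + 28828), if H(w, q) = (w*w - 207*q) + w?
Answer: sqrt(28573) ≈ 169.04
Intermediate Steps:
H(w, q) = w + w**2 - 207*q (H(w, q) = (w**2 - 207*q) + w = w + w**2 - 207*q)
sqrt(H(105, 55) + 28828) = sqrt((105 + 105**2 - 207*55) + 28828) = sqrt((105 + 11025 - 11385) + 28828) = sqrt(-255 + 28828) = sqrt(28573)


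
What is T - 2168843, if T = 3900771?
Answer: 1731928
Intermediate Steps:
T - 2168843 = 3900771 - 2168843 = 1731928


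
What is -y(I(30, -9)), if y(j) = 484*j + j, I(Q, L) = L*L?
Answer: -39285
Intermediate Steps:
I(Q, L) = L²
y(j) = 485*j
-y(I(30, -9)) = -485*(-9)² = -485*81 = -1*39285 = -39285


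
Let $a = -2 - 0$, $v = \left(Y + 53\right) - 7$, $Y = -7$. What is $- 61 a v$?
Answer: $4758$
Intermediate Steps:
$v = 39$ ($v = \left(-7 + 53\right) - 7 = 46 - 7 = 39$)
$a = -2$ ($a = -2 + 0 = -2$)
$- 61 a v = \left(-61\right) \left(-2\right) 39 = 122 \cdot 39 = 4758$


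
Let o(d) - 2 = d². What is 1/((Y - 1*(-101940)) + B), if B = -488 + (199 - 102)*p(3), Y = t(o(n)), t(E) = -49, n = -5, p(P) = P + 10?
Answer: 1/102664 ≈ 9.7405e-6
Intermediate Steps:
p(P) = 10 + P
o(d) = 2 + d²
Y = -49
B = 773 (B = -488 + (199 - 102)*(10 + 3) = -488 + 97*13 = -488 + 1261 = 773)
1/((Y - 1*(-101940)) + B) = 1/((-49 - 1*(-101940)) + 773) = 1/((-49 + 101940) + 773) = 1/(101891 + 773) = 1/102664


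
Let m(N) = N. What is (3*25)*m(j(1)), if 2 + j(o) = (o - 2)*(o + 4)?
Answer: -525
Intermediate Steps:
j(o) = -2 + (-2 + o)*(4 + o) (j(o) = -2 + (o - 2)*(o + 4) = -2 + (-2 + o)*(4 + o))
(3*25)*m(j(1)) = (3*25)*(-10 + 1² + 2*1) = 75*(-10 + 1 + 2) = 75*(-7) = -525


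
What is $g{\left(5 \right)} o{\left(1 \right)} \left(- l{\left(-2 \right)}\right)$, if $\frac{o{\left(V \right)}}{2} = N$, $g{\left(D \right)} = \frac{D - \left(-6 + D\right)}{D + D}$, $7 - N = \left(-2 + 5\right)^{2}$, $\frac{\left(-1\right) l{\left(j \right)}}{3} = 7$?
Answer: $- \frac{252}{5} \approx -50.4$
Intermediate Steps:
$l{\left(j \right)} = -21$ ($l{\left(j \right)} = \left(-3\right) 7 = -21$)
$N = -2$ ($N = 7 - \left(-2 + 5\right)^{2} = 7 - 3^{2} = 7 - 9 = -2$)
$g{\left(D \right)} = \frac{3}{D}$ ($g{\left(D \right)} = \frac{6}{2 D} = 6 \frac{1}{2 D} = \frac{3}{D}$)
$o{\left(V \right)} = -4$ ($o{\left(V \right)} = 2 \left(-2\right) = -4$)
$g{\left(5 \right)} o{\left(1 \right)} \left(- l{\left(-2 \right)}\right) = \frac{3}{5} \left(-4\right) \left(\left(-1\right) \left(-21\right)\right) = 3 \cdot \frac{1}{5} \left(-4\right) 21 = \frac{3}{5} \left(-4\right) 21 = \left(- \frac{12}{5}\right) 21 = - \frac{252}{5}$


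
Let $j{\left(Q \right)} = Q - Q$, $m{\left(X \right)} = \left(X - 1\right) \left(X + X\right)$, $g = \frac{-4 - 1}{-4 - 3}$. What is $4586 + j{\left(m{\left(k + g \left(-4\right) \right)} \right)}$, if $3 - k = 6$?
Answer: $4586$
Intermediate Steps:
$k = -3$ ($k = 3 - 6 = -3$)
$g = \frac{5}{7}$ ($g = - \frac{5}{-7} = \left(-5\right) \left(- \frac{1}{7}\right) = \frac{5}{7} \approx 0.71429$)
$m{\left(X \right)} = 2 X \left(-1 + X\right)$ ($m{\left(X \right)} = \left(-1 + X\right) 2 X = 2 X \left(-1 + X\right)$)
$j{\left(Q \right)} = 0$
$4586 + j{\left(m{\left(k + g \left(-4\right) \right)} \right)} = 4586 + 0 = 4586$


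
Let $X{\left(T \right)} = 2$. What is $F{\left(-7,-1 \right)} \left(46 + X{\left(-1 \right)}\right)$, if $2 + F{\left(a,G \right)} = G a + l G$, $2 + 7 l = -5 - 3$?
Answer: $\frac{2160}{7} \approx 308.57$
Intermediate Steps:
$l = - \frac{10}{7}$ ($l = - \frac{2}{7} + \frac{-5 - 3}{7} = - \frac{2}{7} + \frac{1}{7} \left(-8\right) = - \frac{2}{7} - \frac{8}{7} = - \frac{10}{7} \approx -1.4286$)
$F{\left(a,G \right)} = -2 - \frac{10 G}{7} + G a$ ($F{\left(a,G \right)} = -2 + \left(G a - \frac{10 G}{7}\right) = -2 + \left(- \frac{10 G}{7} + G a\right) = -2 - \frac{10 G}{7} + G a$)
$F{\left(-7,-1 \right)} \left(46 + X{\left(-1 \right)}\right) = \left(-2 - - \frac{10}{7} - -7\right) \left(46 + 2\right) = \left(-2 + \frac{10}{7} + 7\right) 48 = \frac{45}{7} \cdot 48 = \frac{2160}{7}$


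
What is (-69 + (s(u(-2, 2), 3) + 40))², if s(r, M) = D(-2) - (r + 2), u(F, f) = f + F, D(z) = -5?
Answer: 1296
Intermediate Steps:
u(F, f) = F + f
s(r, M) = -7 - r (s(r, M) = -5 - (r + 2) = -5 - (2 + r) = -5 + (-2 - r) = -7 - r)
(-69 + (s(u(-2, 2), 3) + 40))² = (-69 + ((-7 - (-2 + 2)) + 40))² = (-69 + ((-7 - 1*0) + 40))² = (-69 + ((-7 + 0) + 40))² = (-69 + (-7 + 40))² = (-69 + 33)² = (-36)² = 1296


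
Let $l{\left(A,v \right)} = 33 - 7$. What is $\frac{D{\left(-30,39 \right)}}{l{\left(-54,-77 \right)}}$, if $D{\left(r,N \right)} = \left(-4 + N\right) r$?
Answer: $- \frac{525}{13} \approx -40.385$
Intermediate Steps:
$l{\left(A,v \right)} = 26$ ($l{\left(A,v \right)} = 33 - 7 = 26$)
$D{\left(r,N \right)} = r \left(-4 + N\right)$
$\frac{D{\left(-30,39 \right)}}{l{\left(-54,-77 \right)}} = \frac{\left(-30\right) \left(-4 + 39\right)}{26} = \left(-30\right) 35 \cdot \frac{1}{26} = \left(-1050\right) \frac{1}{26} = - \frac{525}{13}$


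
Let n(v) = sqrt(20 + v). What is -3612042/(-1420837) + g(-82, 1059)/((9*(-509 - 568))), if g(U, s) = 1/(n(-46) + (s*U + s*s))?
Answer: 12493116711796198647053/4914306774432471603825 + I*sqrt(26)/10376222130545175 ≈ 2.5422 + 4.9141e-16*I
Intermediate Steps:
g(U, s) = 1/(s**2 + I*sqrt(26) + U*s) (g(U, s) = 1/(sqrt(20 - 46) + (s*U + s*s)) = 1/(sqrt(-26) + (U*s + s**2)) = 1/(I*sqrt(26) + (s**2 + U*s)) = 1/(s**2 + I*sqrt(26) + U*s))
-3612042/(-1420837) + g(-82, 1059)/((9*(-509 - 568))) = -3612042/(-1420837) + 1/((1059**2 + I*sqrt(26) - 82*1059)*((9*(-509 - 568)))) = -3612042*(-1/1420837) + 1/((1121481 + I*sqrt(26) - 86838)*((9*(-1077)))) = 3612042/1420837 + 1/((1034643 + I*sqrt(26))*(-9693)) = 3612042/1420837 - 1/9693/(1034643 + I*sqrt(26)) = 3612042/1420837 - 1/(9693*(1034643 + I*sqrt(26)))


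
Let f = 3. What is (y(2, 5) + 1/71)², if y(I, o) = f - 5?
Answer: 19881/5041 ≈ 3.9439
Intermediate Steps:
y(I, o) = -2 (y(I, o) = 3 - 5 = -2)
(y(2, 5) + 1/71)² = (-2 + 1/71)² = (-141/71)² = 19881/5041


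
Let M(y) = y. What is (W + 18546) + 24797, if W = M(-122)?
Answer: 43221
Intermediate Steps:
W = -122
(W + 18546) + 24797 = (-122 + 18546) + 24797 = 18424 + 24797 = 43221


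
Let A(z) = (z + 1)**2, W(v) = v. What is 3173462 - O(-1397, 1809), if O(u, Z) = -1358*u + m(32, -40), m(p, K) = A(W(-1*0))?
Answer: 1276335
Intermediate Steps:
A(z) = (1 + z)**2
m(p, K) = 1 (m(p, K) = (1 - 1*0)**2 = (1 + 0)**2 = 1**2 = 1)
O(u, Z) = 1 - 1358*u (O(u, Z) = -1358*u + 1 = 1 - 1358*u)
3173462 - O(-1397, 1809) = 3173462 - (1 - 1358*(-1397)) = 3173462 - (1 + 1897126) = 3173462 - 1*1897127 = 3173462 - 1897127 = 1276335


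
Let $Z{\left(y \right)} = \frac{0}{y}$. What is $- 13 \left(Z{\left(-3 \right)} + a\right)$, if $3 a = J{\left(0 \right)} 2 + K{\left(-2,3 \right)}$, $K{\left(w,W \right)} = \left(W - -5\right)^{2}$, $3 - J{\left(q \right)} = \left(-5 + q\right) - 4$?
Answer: $- \frac{1144}{3} \approx -381.33$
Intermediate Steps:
$Z{\left(y \right)} = 0$
$J{\left(q \right)} = 12 - q$ ($J{\left(q \right)} = 3 - \left(\left(-5 + q\right) - 4\right) = 3 - \left(-9 + q\right) = 12 - q$)
$K{\left(w,W \right)} = \left(5 + W\right)^{2}$ ($K{\left(w,W \right)} = \left(W + 5\right)^{2} = \left(5 + W\right)^{2}$)
$a = \frac{88}{3}$ ($a = \frac{\left(12 - 0\right) 2 + \left(5 + 3\right)^{2}}{3} = \frac{\left(12 + 0\right) 2 + 8^{2}}{3} = \frac{12 \cdot 2 + 64}{3} = \frac{24 + 64}{3} = \frac{1}{3} \cdot 88 = \frac{88}{3} \approx 29.333$)
$- 13 \left(Z{\left(-3 \right)} + a\right) = - 13 \left(0 + \frac{88}{3}\right) = \left(-13\right) \frac{88}{3} = - \frac{1144}{3}$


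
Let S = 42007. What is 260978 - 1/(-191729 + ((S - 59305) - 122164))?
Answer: 86433564799/331191 ≈ 2.6098e+5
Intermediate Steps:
260978 - 1/(-191729 + ((S - 59305) - 122164)) = 260978 - 1/(-191729 + ((42007 - 59305) - 122164)) = 260978 - 1/(-191729 + (-17298 - 122164)) = 260978 - 1/(-191729 - 139462) = 260978 - 1/(-331191) = 260978 - 1*(-1/331191) = 260978 + 1/331191 = 86433564799/331191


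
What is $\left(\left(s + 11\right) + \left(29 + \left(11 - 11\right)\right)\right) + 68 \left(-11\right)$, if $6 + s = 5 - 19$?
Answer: $-728$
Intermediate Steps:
$s = -20$ ($s = -6 + \left(5 - 19\right) = -6 - 14 = -20$)
$\left(\left(s + 11\right) + \left(29 + \left(11 - 11\right)\right)\right) + 68 \left(-11\right) = \left(\left(-20 + 11\right) + \left(29 + \left(11 - 11\right)\right)\right) + 68 \left(-11\right) = \left(-9 + \left(29 + 0\right)\right) - 748 = \left(-9 + 29\right) - 748 = 20 - 748 = -728$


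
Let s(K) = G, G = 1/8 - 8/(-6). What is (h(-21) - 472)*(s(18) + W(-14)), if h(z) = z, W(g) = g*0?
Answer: -17255/24 ≈ -718.96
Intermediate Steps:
G = 35/24 (G = 1*(1/8) - 8*(-1/6) = 1/8 + 4/3 = 35/24 ≈ 1.4583)
s(K) = 35/24
W(g) = 0
(h(-21) - 472)*(s(18) + W(-14)) = (-21 - 472)*(35/24 + 0) = -493*35/24 = -17255/24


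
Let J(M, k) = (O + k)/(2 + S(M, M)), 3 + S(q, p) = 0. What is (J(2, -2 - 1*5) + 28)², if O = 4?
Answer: 961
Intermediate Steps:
S(q, p) = -3 (S(q, p) = -3 + 0 = -3)
J(M, k) = -4 - k (J(M, k) = (4 + k)/(2 - 3) = (4 + k)/(-1) = (4 + k)*(-1) = -4 - k)
(J(2, -2 - 1*5) + 28)² = ((-4 - (-2 - 1*5)) + 28)² = ((-4 - (-2 - 5)) + 28)² = ((-4 - 1*(-7)) + 28)² = ((-4 + 7) + 28)² = (3 + 28)² = 31² = 961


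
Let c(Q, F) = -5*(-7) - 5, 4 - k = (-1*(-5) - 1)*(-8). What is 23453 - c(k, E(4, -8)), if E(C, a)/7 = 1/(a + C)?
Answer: 23423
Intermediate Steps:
E(C, a) = 7/(C + a) (E(C, a) = 7/(a + C) = 7/(C + a))
k = 36 (k = 4 - (-1*(-5) - 1)*(-8) = 4 - (5 - 1)*(-8) = 4 - 4*(-8) = 4 - 1*(-32) = 4 + 32 = 36)
c(Q, F) = 30 (c(Q, F) = 35 - 5 = 30)
23453 - c(k, E(4, -8)) = 23453 - 1*30 = 23453 - 30 = 23423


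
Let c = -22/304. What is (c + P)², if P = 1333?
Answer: 41048786025/23104 ≈ 1.7767e+6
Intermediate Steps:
c = -11/152 (c = -22*1/304 = -11/152 ≈ -0.072368)
(c + P)² = (-11/152 + 1333)² = (202605/152)² = 41048786025/23104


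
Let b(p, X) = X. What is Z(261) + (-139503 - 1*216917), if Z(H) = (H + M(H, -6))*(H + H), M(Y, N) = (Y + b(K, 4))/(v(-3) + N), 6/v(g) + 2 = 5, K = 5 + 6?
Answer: -509521/2 ≈ -2.5476e+5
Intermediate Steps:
K = 11
v(g) = 2 (v(g) = 6/(-2 + 5) = 6/3 = 6*(⅓) = 2)
M(Y, N) = (4 + Y)/(2 + N) (M(Y, N) = (Y + 4)/(2 + N) = (4 + Y)/(2 + N))
Z(H) = 2*H*(-1 + 3*H/4) (Z(H) = (H + (4 + H)/(2 - 6))*(H + H) = (H + (4 + H)/(-4))*(2*H) = (H - (4 + H)/4)*(2*H) = (H + (-1 - H/4))*(2*H) = (-1 + 3*H/4)*(2*H) = 2*H*(-1 + 3*H/4))
Z(261) + (-139503 - 1*216917) = (½)*261*(-4 + 3*261) + (-139503 - 1*216917) = (½)*261*(-4 + 783) + (-139503 - 216917) = (½)*261*779 - 356420 = 203319/2 - 356420 = -509521/2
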